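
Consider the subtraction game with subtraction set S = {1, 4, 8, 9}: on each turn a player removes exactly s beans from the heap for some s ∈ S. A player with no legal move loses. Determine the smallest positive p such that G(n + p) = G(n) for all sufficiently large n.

G(0) = 0
G(1) = mex{0} = 1
G(2) = mex{1} = 0
G(3) = mex{0} = 1
G(4) = mex{1,0} = 2
G(5) = mex{2,1} = 0
G(6) = mex{0,0} = 1
G(7) = mex{1,1} = 0
G(8) = mex{0,2,0} = 1
G(9) = mex{1,0,1,0} = 2
G(10) = mex{2,1,0,1} = 3
G(11) = mex{3,0,1,0} = 2
G(12) = mex{2,1,2,1} = 0
G(13) = mex{0,2,0,2} = 1
G(14) = mex{1,3,1,0} = 2
G(15) = mex{2,2,0,1} = 3
G(16) = mex{3,0,1,0} = 2
G(17) = mex{2,1,2,1} = 0
G(18) = mex{0,2,3,2} = 1
G(19) = mex{1,3,2,3} = 0
G(20) = mex{0,2,0,2} = 1
G(21) = mex{1,0,1,0} = 2
G(22) = mex{2,1,2,1} = 0
G(23) = mex{0,0,3,2} = 1
G(24) = mex{1,1,2,3} = 0
G(25) = mex{0,2,0,2} = 1
G(26) = mex{1,0,1,0} = 2
G(27) = mex{2,1,0,1} = 3
G(28) = mex{3,0,1,0} = 2
G(29) = mex{2,1,2,1} = 0
G(30) = mex{0,2,0,2} = 1
G(31) = mex{1,3,1,0} = 2
G(32) = mex{2,2,0,1} = 3
G(33) = mex{3,0,1,0} = 2
G(34) = mex{2,1,2,1} = 0
G(35) = mex{0,2,3,2} = 1
G(n+17) = G(n) holds for n = 0,…,8 (a full window of length max(S) = 9), so the sequence is purely periodic with period 17.

17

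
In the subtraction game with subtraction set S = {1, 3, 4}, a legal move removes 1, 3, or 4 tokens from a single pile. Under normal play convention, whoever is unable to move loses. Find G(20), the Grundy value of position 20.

2

G(0) = 0
G(1) = mex{0} = 1
G(2) = mex{1} = 0
G(3) = mex{0,0} = 1
G(4) = mex{1,1,0} = 2
G(5) = mex{2,0,1} = 3
G(6) = mex{3,1,0} = 2
G(7) = mex{2,2,1} = 0
G(8) = mex{0,3,2} = 1
G(9) = mex{1,2,3} = 0
G(10) = mex{0,0,2} = 1
G(11) = mex{1,1,0} = 2
G(12) = mex{2,0,1} = 3
G(13) = mex{3,1,0} = 2
G(14) = mex{2,2,1} = 0
G(15) = mex{0,3,2} = 1
G(16) = mex{1,2,3} = 0
G(17) = mex{0,0,2} = 1
G(18) = mex{1,1,0} = 2
G(19) = mex{2,0,1} = 3
G(20) = mex{3,1,0} = 2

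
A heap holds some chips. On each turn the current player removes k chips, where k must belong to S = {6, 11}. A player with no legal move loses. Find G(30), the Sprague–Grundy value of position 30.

G(0) = 0
G(1) = mex{} = 0
G(2) = mex{} = 0
G(3) = mex{} = 0
G(4) = mex{} = 0
G(5) = mex{} = 0
G(6) = mex{0} = 1
G(7) = mex{0} = 1
G(8) = mex{0} = 1
G(9) = mex{0} = 1
G(10) = mex{0} = 1
G(11) = mex{0,0} = 1
G(12) = mex{1,0} = 2
G(13) = mex{1,0} = 2
G(14) = mex{1,0} = 2
G(15) = mex{1,0} = 2
G(16) = mex{1,0} = 2
G(17) = mex{1,1} = 0
G(18) = mex{2,1} = 0
G(19) = mex{2,1} = 0
G(20) = mex{2,1} = 0
G(21) = mex{2,1} = 0
G(22) = mex{2,1} = 0
G(23) = mex{0,2} = 1
G(24) = mex{0,2} = 1
G(25) = mex{0,2} = 1
G(26) = mex{0,2} = 1
G(27) = mex{0,2} = 1
G(28) = mex{0,0} = 1
G(29) = mex{1,0} = 2
G(30) = mex{1,0} = 2

2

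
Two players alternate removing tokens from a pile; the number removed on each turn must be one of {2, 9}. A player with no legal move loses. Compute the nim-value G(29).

1

G(0) = 0
G(1) = mex{} = 0
G(2) = mex{0} = 1
G(3) = mex{0} = 1
G(4) = mex{1} = 0
G(5) = mex{1} = 0
G(6) = mex{0} = 1
G(7) = mex{0} = 1
G(8) = mex{1} = 0
G(9) = mex{1,0} = 2
G(10) = mex{0,0} = 1
G(11) = mex{2,1} = 0
G(12) = mex{1,1} = 0
G(13) = mex{0,0} = 1
G(14) = mex{0,0} = 1
G(15) = mex{1,1} = 0
G(16) = mex{1,1} = 0
G(17) = mex{0,0} = 1
G(18) = mex{0,2} = 1
G(19) = mex{1,1} = 0
G(20) = mex{1,0} = 2
G(21) = mex{0,0} = 1
G(22) = mex{2,1} = 0
G(23) = mex{1,1} = 0
G(24) = mex{0,0} = 1
G(25) = mex{0,0} = 1
G(26) = mex{1,1} = 0
G(27) = mex{1,1} = 0
G(28) = mex{0,0} = 1
G(29) = mex{0,2} = 1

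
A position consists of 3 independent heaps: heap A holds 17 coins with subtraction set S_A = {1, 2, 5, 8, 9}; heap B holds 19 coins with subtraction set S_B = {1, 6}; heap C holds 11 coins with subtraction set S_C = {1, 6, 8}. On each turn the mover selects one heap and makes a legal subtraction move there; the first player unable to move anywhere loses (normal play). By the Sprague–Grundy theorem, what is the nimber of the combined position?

Heap A, S = {1, 2, 5, 8, 9}:
n :  0  1  2  3  4  5  6  7  8  9 10 11 12 13 14 15 16 17
G :  0  1  2  0  1  2  0  1  2  3  0  1  2  0  1  2  0  1
G_A(17) = 1.
Heap B, S = {1, 6}:
G(0) = 0
G(1) = mex{0} = 1
G(2) = mex{1} = 0
G(3) = mex{0} = 1
G(4) = mex{1} = 0
G(5) = mex{0} = 1
G(6) = mex{1,0} = 2
G(7) = mex{2,1} = 0
G(8) = mex{0,0} = 1
G(9) = mex{1,1} = 0
G(10) = mex{0,0} = 1
G(11) = mex{1,1} = 0
G(12) = mex{0,2} = 1
G(13) = mex{1,0} = 2
G(14) = mex{2,1} = 0
G(15) = mex{0,0} = 1
G(16) = mex{1,1} = 0
G(17) = mex{0,0} = 1
G(18) = mex{1,1} = 0
G(19) = mex{0,2} = 1
G_B(19) = 1.
Heap C, S = {1, 6, 8}:
n :  0  1  2  3  4  5  6  7  8  9 10 11
G :  0  1  0  1  0  1  2  0  1  0  1  0
G_C(11) = 0.
Combined Grundy value = 1 ⊕ 1 ⊕ 0 = 0.

0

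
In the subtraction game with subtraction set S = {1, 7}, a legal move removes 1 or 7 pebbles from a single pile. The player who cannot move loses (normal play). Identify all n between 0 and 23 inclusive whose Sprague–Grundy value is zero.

n :  0  1  2  3  4  5  6  7  8  9 10 11 12 13 14 15 16 17 18 19 20 21 22 23
G :  0  1  0  1  0  1  0  1  0  1  0  1  0  1  0  1  0  1  0  1  0  1  0  1
P-positions are exactly the n with G(n) = 0.

0, 2, 4, 6, 8, 10, 12, 14, 16, 18, 20, 22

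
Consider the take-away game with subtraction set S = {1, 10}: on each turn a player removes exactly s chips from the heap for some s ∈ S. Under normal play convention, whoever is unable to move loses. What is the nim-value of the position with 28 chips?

G(0) = 0
G(1) = mex{0} = 1
G(2) = mex{1} = 0
G(3) = mex{0} = 1
G(4) = mex{1} = 0
G(5) = mex{0} = 1
G(6) = mex{1} = 0
G(7) = mex{0} = 1
G(8) = mex{1} = 0
G(9) = mex{0} = 1
G(10) = mex{1,0} = 2
G(11) = mex{2,1} = 0
G(12) = mex{0,0} = 1
G(13) = mex{1,1} = 0
G(14) = mex{0,0} = 1
G(15) = mex{1,1} = 0
G(16) = mex{0,0} = 1
G(17) = mex{1,1} = 0
G(18) = mex{0,0} = 1
G(19) = mex{1,1} = 0
G(20) = mex{0,2} = 1
G(21) = mex{1,0} = 2
G(22) = mex{2,1} = 0
G(23) = mex{0,0} = 1
G(24) = mex{1,1} = 0
G(25) = mex{0,0} = 1
G(26) = mex{1,1} = 0
G(27) = mex{0,0} = 1
G(28) = mex{1,1} = 0

0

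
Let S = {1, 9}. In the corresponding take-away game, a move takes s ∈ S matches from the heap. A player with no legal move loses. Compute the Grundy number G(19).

1

G(0) = 0
G(1) = mex{0} = 1
G(2) = mex{1} = 0
G(3) = mex{0} = 1
G(4) = mex{1} = 0
G(5) = mex{0} = 1
G(6) = mex{1} = 0
G(7) = mex{0} = 1
G(8) = mex{1} = 0
G(9) = mex{0,0} = 1
G(10) = mex{1,1} = 0
G(11) = mex{0,0} = 1
G(12) = mex{1,1} = 0
G(13) = mex{0,0} = 1
G(14) = mex{1,1} = 0
G(15) = mex{0,0} = 1
G(16) = mex{1,1} = 0
G(17) = mex{0,0} = 1
G(18) = mex{1,1} = 0
G(19) = mex{0,0} = 1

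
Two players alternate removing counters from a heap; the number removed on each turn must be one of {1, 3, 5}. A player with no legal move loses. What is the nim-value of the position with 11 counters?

1

G(0) = 0
G(1) = mex{0} = 1
G(2) = mex{1} = 0
G(3) = mex{0,0} = 1
G(4) = mex{1,1} = 0
G(5) = mex{0,0,0} = 1
G(6) = mex{1,1,1} = 0
G(7) = mex{0,0,0} = 1
G(8) = mex{1,1,1} = 0
G(9) = mex{0,0,0} = 1
G(10) = mex{1,1,1} = 0
G(11) = mex{0,0,0} = 1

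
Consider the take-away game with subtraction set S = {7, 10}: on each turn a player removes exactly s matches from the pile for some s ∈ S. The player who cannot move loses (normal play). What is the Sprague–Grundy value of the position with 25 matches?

1

n :  0  1  2  3  4  5  6  7  8  9 10 11 12 13 14 15 16 17 18 19 20 21 22 23 24 25
G :  0  0  0  0  0  0  0  1  1  1  1  1  1  1  2  2  2  0  0  0  0  0  0  0  1  1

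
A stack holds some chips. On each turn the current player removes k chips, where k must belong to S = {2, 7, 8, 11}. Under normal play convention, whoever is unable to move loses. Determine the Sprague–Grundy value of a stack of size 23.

G(0) = 0
G(1) = mex{} = 0
G(2) = mex{0} = 1
G(3) = mex{0} = 1
G(4) = mex{1} = 0
G(5) = mex{1} = 0
G(6) = mex{0} = 1
G(7) = mex{0,0} = 1
G(8) = mex{1,0,0} = 2
G(9) = mex{1,1,0} = 2
G(10) = mex{2,1,1} = 0
G(11) = mex{2,0,1,0} = 3
G(12) = mex{0,0,0,0} = 1
G(13) = mex{3,1,0,1} = 2
G(14) = mex{1,1,1,1} = 0
G(15) = mex{2,2,1,0} = 3
G(16) = mex{0,2,2,0} = 1
G(17) = mex{3,0,2,1} = 4
G(18) = mex{1,3,0,1} = 2
G(19) = mex{4,1,3,2} = 0
G(20) = mex{2,2,1,2} = 0
G(21) = mex{0,0,2,0} = 1
G(22) = mex{0,3,0,3} = 1
G(23) = mex{1,1,3,1} = 0

0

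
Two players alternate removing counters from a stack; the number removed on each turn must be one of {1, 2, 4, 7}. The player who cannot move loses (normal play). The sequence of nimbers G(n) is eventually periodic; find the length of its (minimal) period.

3

G(0) = 0
G(1) = mex{0} = 1
G(2) = mex{1,0} = 2
G(3) = mex{2,1} = 0
G(4) = mex{0,2,0} = 1
G(5) = mex{1,0,1} = 2
G(6) = mex{2,1,2} = 0
G(7) = mex{0,2,0,0} = 1
G(8) = mex{1,0,1,1} = 2
G(9) = mex{2,1,2,2} = 0
G(10) = mex{0,2,0,0} = 1
G(11) = mex{1,0,1,1} = 2
G(12) = mex{2,1,2,2} = 0
G(13) = mex{0,2,0,0} = 1
G(14) = mex{1,0,1,1} = 2
G(n+3) = G(n) holds for n = 0,…,6 (a full window of length max(S) = 7), so the sequence is purely periodic with period 3.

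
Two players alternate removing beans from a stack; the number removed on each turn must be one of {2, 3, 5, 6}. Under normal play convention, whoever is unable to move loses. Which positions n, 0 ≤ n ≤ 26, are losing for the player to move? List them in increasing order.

0, 1, 8, 9, 16, 17, 24, 25

n :  0  1  2  3  4  5  6  7  8  9 10 11 12 13 14 15 16 17 18 19 20 21 22 23 24 25 26
G :  0  0  1  1  2  2  3  3  0  0  1  1  2  2  3  3  0  0  1  1  2  2  3  3  0  0  1
P-positions are exactly the n with G(n) = 0.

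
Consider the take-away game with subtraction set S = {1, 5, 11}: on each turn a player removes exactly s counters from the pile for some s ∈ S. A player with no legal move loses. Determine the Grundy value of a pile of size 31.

1

n :  0  1  2  3  4  5  6  7  8  9 10 11 12 13 14 15 16 17 18 19 20 21 22 23 24 25 26 27 28 29 30 31
G :  0  1  0  1  0  1  0  1  0  1  0  1  0  1  0  1  0  1  0  1  0  1  0  1  0  1  0  1  0  1  0  1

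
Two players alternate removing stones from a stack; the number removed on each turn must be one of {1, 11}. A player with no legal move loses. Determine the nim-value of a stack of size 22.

G(0) = 0
G(1) = mex{0} = 1
G(2) = mex{1} = 0
G(3) = mex{0} = 1
G(4) = mex{1} = 0
G(5) = mex{0} = 1
G(6) = mex{1} = 0
G(7) = mex{0} = 1
G(8) = mex{1} = 0
G(9) = mex{0} = 1
G(10) = mex{1} = 0
G(11) = mex{0,0} = 1
G(12) = mex{1,1} = 0
G(13) = mex{0,0} = 1
G(14) = mex{1,1} = 0
G(15) = mex{0,0} = 1
G(16) = mex{1,1} = 0
G(17) = mex{0,0} = 1
G(18) = mex{1,1} = 0
G(19) = mex{0,0} = 1
G(20) = mex{1,1} = 0
G(21) = mex{0,0} = 1
G(22) = mex{1,1} = 0

0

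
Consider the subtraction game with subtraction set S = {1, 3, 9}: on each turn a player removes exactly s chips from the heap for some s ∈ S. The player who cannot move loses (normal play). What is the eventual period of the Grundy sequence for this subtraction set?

G(0) = 0
G(1) = mex{0} = 1
G(2) = mex{1} = 0
G(3) = mex{0,0} = 1
G(4) = mex{1,1} = 0
G(5) = mex{0,0} = 1
G(6) = mex{1,1} = 0
G(7) = mex{0,0} = 1
G(8) = mex{1,1} = 0
G(9) = mex{0,0,0} = 1
G(10) = mex{1,1,1} = 0
G(11) = mex{0,0,0} = 1
G(12) = mex{1,1,1} = 0
G(13) = mex{0,0,0} = 1
G(14) = mex{1,1,1} = 0
G(n+2) = G(n) holds for n = 0,…,8 (a full window of length max(S) = 9), so the sequence is purely periodic with period 2.

2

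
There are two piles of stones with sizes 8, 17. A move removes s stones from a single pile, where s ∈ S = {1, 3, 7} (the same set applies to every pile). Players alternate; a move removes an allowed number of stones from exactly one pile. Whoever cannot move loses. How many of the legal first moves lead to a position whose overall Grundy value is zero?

All piles use S = {1, 3, 7}:
G(0) = 0
G(1) = mex{0} = 1
G(2) = mex{1} = 0
G(3) = mex{0,0} = 1
G(4) = mex{1,1} = 0
G(5) = mex{0,0} = 1
G(6) = mex{1,1} = 0
G(7) = mex{0,0,0} = 1
G(8) = mex{1,1,1} = 0
G(9) = mex{0,0,0} = 1
G(10) = mex{1,1,1} = 0
G(11) = mex{0,0,0} = 1
G(12) = mex{1,1,1} = 0
G(13) = mex{0,0,0} = 1
G(14) = mex{1,1,1} = 0
G(15) = mex{0,0,0} = 1
G(16) = mex{1,1,1} = 0
G(17) = mex{0,0,0} = 1
Pile A: G(8) = 0.
Pile B: G(17) = 1.
Combined Grundy value = 0 ⊕ 1 = 1.
A winning move leaves total XOR = 0, i.e. changes one component's Grundy value g to g ⊕ X where X is the current total.
Pile A: need g' = 0⊕1 = 1. Options: 8−1→G=1, 8−3→G=1, 8−7→G=1. Hits: 3.
Pile B: need g' = 1⊕1 = 0. Options: 17−1→G=0, 17−3→G=0, 17−7→G=0. Hits: 3.

6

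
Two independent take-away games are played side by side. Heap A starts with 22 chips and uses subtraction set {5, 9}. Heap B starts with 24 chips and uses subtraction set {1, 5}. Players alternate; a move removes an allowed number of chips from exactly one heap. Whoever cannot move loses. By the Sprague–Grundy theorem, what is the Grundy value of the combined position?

1

Heap A, S = {5, 9}:
G(0) = 0
G(1) = mex{} = 0
G(2) = mex{} = 0
G(3) = mex{} = 0
G(4) = mex{} = 0
G(5) = mex{0} = 1
G(6) = mex{0} = 1
G(7) = mex{0} = 1
G(8) = mex{0} = 1
G(9) = mex{0,0} = 1
G(10) = mex{1,0} = 2
G(11) = mex{1,0} = 2
G(12) = mex{1,0} = 2
G(13) = mex{1,0} = 2
G(14) = mex{1,1} = 0
G(15) = mex{2,1} = 0
G(16) = mex{2,1} = 0
G(17) = mex{2,1} = 0
G(18) = mex{2,1} = 0
G(19) = mex{0,2} = 1
G(20) = mex{0,2} = 1
G(21) = mex{0,2} = 1
G(22) = mex{0,2} = 1
G_A(22) = 1.
Heap B, S = {1, 5}:
G(0) = 0
G(1) = mex{0} = 1
G(2) = mex{1} = 0
G(3) = mex{0} = 1
G(4) = mex{1} = 0
G(5) = mex{0,0} = 1
G(6) = mex{1,1} = 0
G(7) = mex{0,0} = 1
G(8) = mex{1,1} = 0
G(9) = mex{0,0} = 1
G(10) = mex{1,1} = 0
G(11) = mex{0,0} = 1
G(12) = mex{1,1} = 0
G(13) = mex{0,0} = 1
G(14) = mex{1,1} = 0
G(15) = mex{0,0} = 1
G(16) = mex{1,1} = 0
G(17) = mex{0,0} = 1
G(18) = mex{1,1} = 0
G(19) = mex{0,0} = 1
G(20) = mex{1,1} = 0
G(21) = mex{0,0} = 1
G(22) = mex{1,1} = 0
G(23) = mex{0,0} = 1
G(24) = mex{1,1} = 0
G_B(24) = 0.
Combined Grundy value = 1 ⊕ 0 = 1.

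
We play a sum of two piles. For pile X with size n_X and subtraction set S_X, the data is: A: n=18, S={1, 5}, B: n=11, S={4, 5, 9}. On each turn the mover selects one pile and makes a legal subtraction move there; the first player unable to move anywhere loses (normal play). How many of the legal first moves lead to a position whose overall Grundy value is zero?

1

Pile A, S = {1, 5}:
G(0) = 0
G(1) = mex{0} = 1
G(2) = mex{1} = 0
G(3) = mex{0} = 1
G(4) = mex{1} = 0
G(5) = mex{0,0} = 1
G(6) = mex{1,1} = 0
G(7) = mex{0,0} = 1
G(8) = mex{1,1} = 0
G(9) = mex{0,0} = 1
G(10) = mex{1,1} = 0
G(11) = mex{0,0} = 1
G(12) = mex{1,1} = 0
G(13) = mex{0,0} = 1
G(14) = mex{1,1} = 0
G(15) = mex{0,0} = 1
G(16) = mex{1,1} = 0
G(17) = mex{0,0} = 1
G(18) = mex{1,1} = 0
G_A(18) = 0.
Pile B, S = {4, 5, 9}:
n :  0  1  2  3  4  5  6  7  8  9 10 11
G :  0  0  0  0  1  1  1  1  2  2  2  2
G_B(11) = 2.
Combined Grundy value = 0 ⊕ 2 = 2.
A winning move leaves total XOR = 0, i.e. changes one component's Grundy value g to g ⊕ X where X is the current total.
Pile A: need g' = 0⊕2 = 2. Options: 18−1→G=1, 18−5→G=1. Hits: 0.
Pile B: need g' = 2⊕2 = 0. Options: 11−4→G=1, 11−5→G=1, 11−9→G=0. Hits: 1.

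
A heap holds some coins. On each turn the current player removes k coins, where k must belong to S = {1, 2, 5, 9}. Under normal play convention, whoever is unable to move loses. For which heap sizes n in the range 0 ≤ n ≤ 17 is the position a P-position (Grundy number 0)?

n :  0  1  2  3  4  5  6  7  8  9 10 11 12 13 14 15 16 17
G :  0  1  2  0  1  2  0  1  2  3  0  1  2  0  1  2  0  1
P-positions are exactly the n with G(n) = 0.

0, 3, 6, 10, 13, 16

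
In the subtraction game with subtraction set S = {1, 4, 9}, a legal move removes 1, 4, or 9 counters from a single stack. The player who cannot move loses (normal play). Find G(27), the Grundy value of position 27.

n :  0  1  2  3  4  5  6  7  8  9 10 11 12 13 14 15 16 17 18 19 20 21 22 23 24 25 26 27
G :  0  1  0  1  2  0  1  0  1  2  0  1  0  1  2  0  1  0  1  2  0  1  0  1  2  0  1  0

0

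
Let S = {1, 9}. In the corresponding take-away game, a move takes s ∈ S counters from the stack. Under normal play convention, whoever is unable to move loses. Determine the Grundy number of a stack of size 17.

1

G(0) = 0
G(1) = mex{0} = 1
G(2) = mex{1} = 0
G(3) = mex{0} = 1
G(4) = mex{1} = 0
G(5) = mex{0} = 1
G(6) = mex{1} = 0
G(7) = mex{0} = 1
G(8) = mex{1} = 0
G(9) = mex{0,0} = 1
G(10) = mex{1,1} = 0
G(11) = mex{0,0} = 1
G(12) = mex{1,1} = 0
G(13) = mex{0,0} = 1
G(14) = mex{1,1} = 0
G(15) = mex{0,0} = 1
G(16) = mex{1,1} = 0
G(17) = mex{0,0} = 1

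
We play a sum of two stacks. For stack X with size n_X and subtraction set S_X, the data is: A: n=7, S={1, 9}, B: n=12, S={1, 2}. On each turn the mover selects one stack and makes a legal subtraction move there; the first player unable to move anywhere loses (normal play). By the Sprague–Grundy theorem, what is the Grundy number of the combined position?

Stack A, S = {1, 9}:
G(0) = 0
G(1) = mex{0} = 1
G(2) = mex{1} = 0
G(3) = mex{0} = 1
G(4) = mex{1} = 0
G(5) = mex{0} = 1
G(6) = mex{1} = 0
G(7) = mex{0} = 1
G_A(7) = 1.
Stack B, S = {1, 2}:
n :  0  1  2  3  4  5  6  7  8  9 10 11 12
G :  0  1  2  0  1  2  0  1  2  0  1  2  0
G_B(12) = 0.
Combined Grundy value = 1 ⊕ 0 = 1.

1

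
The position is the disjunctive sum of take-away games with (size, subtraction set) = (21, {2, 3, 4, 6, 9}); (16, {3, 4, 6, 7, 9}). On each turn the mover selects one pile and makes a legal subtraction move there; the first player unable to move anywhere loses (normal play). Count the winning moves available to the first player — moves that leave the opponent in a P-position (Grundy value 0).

Pile A, S = {2, 3, 4, 6, 9}:
n :  0  1  2  3  4  5  6  7  8  9 10 11 12 13 14 15 16 17 18 19 20 21
G :  0  0  1  1  2  2  3  3  0  4  1  5  2  0  3  1  4  2  0  3  1  4
G_A(21) = 4.
Pile B, S = {3, 4, 6, 7, 9}:
G(0) = 0
G(1) = mex{} = 0
G(2) = mex{} = 0
G(3) = mex{0} = 1
G(4) = mex{0,0} = 1
G(5) = mex{0,0} = 1
G(6) = mex{1,0,0} = 2
G(7) = mex{1,1,0,0} = 2
G(8) = mex{1,1,0,0} = 2
G(9) = mex{2,1,1,0,0} = 3
G(10) = mex{2,2,1,1,0} = 3
G(11) = mex{2,2,1,1,0} = 3
G(12) = mex{3,2,2,1,1} = 0
G(13) = mex{3,3,2,2,1} = 0
G(14) = mex{3,3,2,2,1} = 0
G(15) = mex{0,3,3,2,2} = 1
G(16) = mex{0,0,3,3,2} = 1
G_B(16) = 1.
Combined Grundy value = 4 ⊕ 1 = 5.
A winning move leaves total XOR = 0, i.e. changes one component's Grundy value g to g ⊕ X where X is the current total.
Pile A: need g' = 4⊕5 = 1. Options: 21−2→G=3, 21−3→G=0, 21−4→G=2, 21−6→G=1, 21−9→G=2. Hits: 1.
Pile B: need g' = 1⊕5 = 4. Options: 16−3→G=0, 16−4→G=0, 16−6→G=3, 16−7→G=3, 16−9→G=2. Hits: 0.

1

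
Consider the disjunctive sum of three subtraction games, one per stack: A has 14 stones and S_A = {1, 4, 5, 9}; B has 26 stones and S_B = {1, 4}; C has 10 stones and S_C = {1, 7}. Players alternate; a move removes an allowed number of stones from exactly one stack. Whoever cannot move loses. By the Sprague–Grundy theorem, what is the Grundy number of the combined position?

3

Stack A, S = {1, 4, 5, 9}:
n :  0  1  2  3  4  5  6  7  8  9 10 11 12 13 14
G :  0  1  0  1  2  3  2  3  0  1  0  1  2  3  2
G_A(14) = 2.
Stack B, S = {1, 4}:
n :  0  1  2  3  4  5  6  7  8  9 10 11 12 13 14 15 16 17 18 19 20 21 22 23 24 25 26
G :  0  1  0  1  2  0  1  0  1  2  0  1  0  1  2  0  1  0  1  2  0  1  0  1  2  0  1
G_B(26) = 1.
Stack C, S = {1, 7}:
G(0) = 0
G(1) = mex{0} = 1
G(2) = mex{1} = 0
G(3) = mex{0} = 1
G(4) = mex{1} = 0
G(5) = mex{0} = 1
G(6) = mex{1} = 0
G(7) = mex{0,0} = 1
G(8) = mex{1,1} = 0
G(9) = mex{0,0} = 1
G(10) = mex{1,1} = 0
G_C(10) = 0.
Combined Grundy value = 2 ⊕ 1 ⊕ 0 = 3.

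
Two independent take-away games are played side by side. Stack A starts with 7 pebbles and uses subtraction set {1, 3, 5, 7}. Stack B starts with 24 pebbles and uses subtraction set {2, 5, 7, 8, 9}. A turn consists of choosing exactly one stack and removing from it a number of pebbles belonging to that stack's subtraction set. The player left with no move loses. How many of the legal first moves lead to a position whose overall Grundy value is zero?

2

Stack A, S = {1, 3, 5, 7}:
n : 0 1 2 3 4 5 6 7
G : 0 1 0 1 0 1 0 1
G_A(7) = 1.
Stack B, S = {2, 5, 7, 8, 9}:
n :  0  1  2  3  4  5  6  7  8  9 10 11 12 13 14 15 16 17 18 19 20 21 22 23 24
G :  0  0  1  1  0  2  1  3  2  2  3  3  4  4  0  0  1  1  0  2  1  3  2  2  3
G_B(24) = 3.
Combined Grundy value = 1 ⊕ 3 = 2.
A winning move leaves total XOR = 0, i.e. changes one component's Grundy value g to g ⊕ X where X is the current total.
Stack A: need g' = 1⊕2 = 3. Options: 7−1→G=0, 7−3→G=0, 7−5→G=0, 7−7→G=0. Hits: 0.
Stack B: need g' = 3⊕2 = 1. Options: 24−2→G=2, 24−5→G=2, 24−7→G=1, 24−8→G=1, 24−9→G=0. Hits: 2.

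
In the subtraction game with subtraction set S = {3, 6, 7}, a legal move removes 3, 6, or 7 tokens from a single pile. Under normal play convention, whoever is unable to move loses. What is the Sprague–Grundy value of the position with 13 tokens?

1

n :  0  1  2  3  4  5  6  7  8  9 10 11 12 13
G :  0  0  0  1  1  1  2  2  2  3  0  0  0  1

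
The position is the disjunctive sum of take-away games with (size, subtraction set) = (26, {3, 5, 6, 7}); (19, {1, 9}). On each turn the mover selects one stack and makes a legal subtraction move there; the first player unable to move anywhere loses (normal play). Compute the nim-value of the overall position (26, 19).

3

Stack A, S = {3, 5, 6, 7}:
n :  0  1  2  3  4  5  6  7  8  9 10 11 12 13 14 15 16 17 18 19 20 21 22 23 24 25 26
G :  0  0  0  1  1  1  2  2  2  3  0  0  0  1  1  1  2  2  2  3  0  0  0  1  1  1  2
G_A(26) = 2.
Stack B, S = {1, 9}:
G(0) = 0
G(1) = mex{0} = 1
G(2) = mex{1} = 0
G(3) = mex{0} = 1
G(4) = mex{1} = 0
G(5) = mex{0} = 1
G(6) = mex{1} = 0
G(7) = mex{0} = 1
G(8) = mex{1} = 0
G(9) = mex{0,0} = 1
G(10) = mex{1,1} = 0
G(11) = mex{0,0} = 1
G(12) = mex{1,1} = 0
G(13) = mex{0,0} = 1
G(14) = mex{1,1} = 0
G(15) = mex{0,0} = 1
G(16) = mex{1,1} = 0
G(17) = mex{0,0} = 1
G(18) = mex{1,1} = 0
G(19) = mex{0,0} = 1
G_B(19) = 1.
Combined Grundy value = 2 ⊕ 1 = 3.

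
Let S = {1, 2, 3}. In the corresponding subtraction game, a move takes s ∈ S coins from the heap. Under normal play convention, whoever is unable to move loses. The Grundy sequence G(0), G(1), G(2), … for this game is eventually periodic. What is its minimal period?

G(0) = 0
G(1) = mex{0} = 1
G(2) = mex{1,0} = 2
G(3) = mex{2,1,0} = 3
G(4) = mex{3,2,1} = 0
G(5) = mex{0,3,2} = 1
G(6) = mex{1,0,3} = 2
G(7) = mex{2,1,0} = 3
G(8) = mex{3,2,1} = 0
G(9) = mex{0,3,2} = 1
G(10) = mex{1,0,3} = 2
G(11) = mex{2,1,0} = 3
G(12) = mex{3,2,1} = 0
G(13) = mex{0,3,2} = 1
G(14) = mex{1,0,3} = 2
G(n+4) = G(n) holds for n = 0,…,2 (a full window of length max(S) = 3), so the sequence is purely periodic with period 4.

4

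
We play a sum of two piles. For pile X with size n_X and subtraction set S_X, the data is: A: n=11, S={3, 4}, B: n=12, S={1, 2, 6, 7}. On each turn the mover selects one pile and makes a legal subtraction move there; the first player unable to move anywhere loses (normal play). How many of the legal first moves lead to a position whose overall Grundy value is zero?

Pile A, S = {3, 4}:
n :  0  1  2  3  4  5  6  7  8  9 10 11
G :  0  0  0  1  1  1  2  0  0  0  1  1
G_A(11) = 1.
Pile B, S = {1, 2, 6, 7}:
G(0) = 0
G(1) = mex{0} = 1
G(2) = mex{1,0} = 2
G(3) = mex{2,1} = 0
G(4) = mex{0,2} = 1
G(5) = mex{1,0} = 2
G(6) = mex{2,1,0} = 3
G(7) = mex{3,2,1,0} = 4
G(8) = mex{4,3,2,1} = 0
G(9) = mex{0,4,0,2} = 1
G(10) = mex{1,0,1,0} = 2
G(11) = mex{2,1,2,1} = 0
G(12) = mex{0,2,3,2} = 1
G_B(12) = 1.
Combined Grundy value = 1 ⊕ 1 = 0.
A winning move leaves total XOR = 0, i.e. changes one component's Grundy value g to g ⊕ X where X is the current total.
Pile A: target g' = 1⊕0 = 1, but every legal move changes the Grundy value (mex property), so 0 moves.
Pile B: target g' = 1⊕0 = 1, but every legal move changes the Grundy value (mex property), so 0 moves.

0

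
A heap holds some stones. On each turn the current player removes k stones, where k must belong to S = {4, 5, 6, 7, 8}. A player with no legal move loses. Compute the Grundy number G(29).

G(0) = 0
G(1) = mex{} = 0
G(2) = mex{} = 0
G(3) = mex{} = 0
G(4) = mex{0} = 1
G(5) = mex{0,0} = 1
G(6) = mex{0,0,0} = 1
G(7) = mex{0,0,0,0} = 1
G(8) = mex{1,0,0,0,0} = 2
G(9) = mex{1,1,0,0,0} = 2
G(10) = mex{1,1,1,0,0} = 2
G(11) = mex{1,1,1,1,0} = 2
G(12) = mex{2,1,1,1,1} = 0
G(13) = mex{2,2,1,1,1} = 0
G(14) = mex{2,2,2,1,1} = 0
G(15) = mex{2,2,2,2,1} = 0
G(16) = mex{0,2,2,2,2} = 1
G(17) = mex{0,0,2,2,2} = 1
G(18) = mex{0,0,0,2,2} = 1
G(19) = mex{0,0,0,0,2} = 1
G(20) = mex{1,0,0,0,0} = 2
G(21) = mex{1,1,0,0,0} = 2
G(22) = mex{1,1,1,0,0} = 2
G(23) = mex{1,1,1,1,0} = 2
G(24) = mex{2,1,1,1,1} = 0
G(25) = mex{2,2,1,1,1} = 0
G(26) = mex{2,2,2,1,1} = 0
G(27) = mex{2,2,2,2,1} = 0
G(28) = mex{0,2,2,2,2} = 1
G(29) = mex{0,0,2,2,2} = 1

1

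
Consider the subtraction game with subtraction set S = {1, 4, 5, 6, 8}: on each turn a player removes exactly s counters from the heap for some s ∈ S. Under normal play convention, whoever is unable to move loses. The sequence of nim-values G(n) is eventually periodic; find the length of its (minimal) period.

n :  0  1  2  3  4  5  6  7  8  9 10 11 12 13 14 15 16 17 18 19
G :  0  1  0  1  2  3  2  3  4  0  1  0  1  2  3  2  3  4  0  1
G(n+9) = G(n) holds for n = 0,…,7 (a full window of length max(S) = 8), so the sequence is purely periodic with period 9.

9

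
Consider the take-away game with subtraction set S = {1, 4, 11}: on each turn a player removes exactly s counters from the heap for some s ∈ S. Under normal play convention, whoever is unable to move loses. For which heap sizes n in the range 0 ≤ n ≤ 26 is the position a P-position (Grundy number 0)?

n :  0  1  2  3  4  5  6  7  8  9 10 11 12 13 14 15 16 17 18 19 20 21 22 23 24 25 26
G :  0  1  0  1  2  0  1  0  1  2  0  1  0  1  2  0  1  0  1  2  0  1  0  1  2  0  1
P-positions are exactly the n with G(n) = 0.

0, 2, 5, 7, 10, 12, 15, 17, 20, 22, 25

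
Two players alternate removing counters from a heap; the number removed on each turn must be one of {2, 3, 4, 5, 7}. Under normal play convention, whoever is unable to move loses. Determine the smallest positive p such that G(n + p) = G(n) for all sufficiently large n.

9

G(0) = 0
G(1) = mex{} = 0
G(2) = mex{0} = 1
G(3) = mex{0,0} = 1
G(4) = mex{1,0,0} = 2
G(5) = mex{1,1,0,0} = 2
G(6) = mex{2,1,1,0} = 3
G(7) = mex{2,2,1,1,0} = 3
G(8) = mex{3,2,2,1,0} = 4
G(9) = mex{3,3,2,2,1} = 0
G(10) = mex{4,3,3,2,1} = 0
G(11) = mex{0,4,3,3,2} = 1
G(12) = mex{0,0,4,3,2} = 1
G(13) = mex{1,0,0,4,3} = 2
G(14) = mex{1,1,0,0,3} = 2
G(15) = mex{2,1,1,0,4} = 3
G(16) = mex{2,2,1,1,0} = 3
G(17) = mex{3,2,2,1,0} = 4
G(18) = mex{3,3,2,2,1} = 0
G(19) = mex{4,3,3,2,1} = 0
G(n+9) = G(n) holds for n = 0,…,6 (a full window of length max(S) = 7), so the sequence is purely periodic with period 9.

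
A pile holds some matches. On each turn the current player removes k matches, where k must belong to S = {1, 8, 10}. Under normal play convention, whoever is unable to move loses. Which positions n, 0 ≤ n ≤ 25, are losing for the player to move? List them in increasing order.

n :  0  1  2  3  4  5  6  7  8  9 10 11 12 13 14 15 16 17 18 19 20 21 22 23 24 25
G :  0  1  0  1  0  1  0  1  2  0  1  0  1  0  1  0  1  2  0  1  0  1  0  1  0  1
P-positions are exactly the n with G(n) = 0.

0, 2, 4, 6, 9, 11, 13, 15, 18, 20, 22, 24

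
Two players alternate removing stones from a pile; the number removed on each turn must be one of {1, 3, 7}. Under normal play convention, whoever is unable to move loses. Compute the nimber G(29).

G(0) = 0
G(1) = mex{0} = 1
G(2) = mex{1} = 0
G(3) = mex{0,0} = 1
G(4) = mex{1,1} = 0
G(5) = mex{0,0} = 1
G(6) = mex{1,1} = 0
G(7) = mex{0,0,0} = 1
G(8) = mex{1,1,1} = 0
G(9) = mex{0,0,0} = 1
G(10) = mex{1,1,1} = 0
G(11) = mex{0,0,0} = 1
G(12) = mex{1,1,1} = 0
G(13) = mex{0,0,0} = 1
G(14) = mex{1,1,1} = 0
G(15) = mex{0,0,0} = 1
G(16) = mex{1,1,1} = 0
G(17) = mex{0,0,0} = 1
G(18) = mex{1,1,1} = 0
G(19) = mex{0,0,0} = 1
G(20) = mex{1,1,1} = 0
G(21) = mex{0,0,0} = 1
G(22) = mex{1,1,1} = 0
G(23) = mex{0,0,0} = 1
G(24) = mex{1,1,1} = 0
G(25) = mex{0,0,0} = 1
G(26) = mex{1,1,1} = 0
G(27) = mex{0,0,0} = 1
G(28) = mex{1,1,1} = 0
G(29) = mex{0,0,0} = 1

1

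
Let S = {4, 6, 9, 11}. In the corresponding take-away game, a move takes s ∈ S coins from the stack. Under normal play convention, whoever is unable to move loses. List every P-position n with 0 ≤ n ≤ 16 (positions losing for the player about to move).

n :  0  1  2  3  4  5  6  7  8  9 10 11 12 13 14 15 16
G :  0  0  0  0  1  1  1  1  2  2  2  2  3  3  3  0  0
P-positions are exactly the n with G(n) = 0.

0, 1, 2, 3, 15, 16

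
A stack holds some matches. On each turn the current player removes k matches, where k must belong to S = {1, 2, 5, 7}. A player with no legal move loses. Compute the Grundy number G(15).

n :  0  1  2  3  4  5  6  7  8  9 10 11 12 13 14 15
G :  0  1  2  0  1  2  0  1  2  0  1  2  0  1  2  0

0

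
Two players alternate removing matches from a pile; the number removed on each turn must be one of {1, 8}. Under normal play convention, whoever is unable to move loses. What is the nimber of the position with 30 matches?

1

n :  0  1  2  3  4  5  6  7  8  9 10 11 12 13 14 15 16 17 18 19 20 21 22 23 24 25 26 27 28 29 30
G :  0  1  0  1  0  1  0  1  2  0  1  0  1  0  1  0  1  2  0  1  0  1  0  1  0  1  2  0  1  0  1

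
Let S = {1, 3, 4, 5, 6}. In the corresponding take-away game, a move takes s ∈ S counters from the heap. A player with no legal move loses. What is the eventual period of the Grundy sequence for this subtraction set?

n :  0  1  2  3  4  5  6  7  8  9 10 11 12 13 14 15 16 17 18 19
G :  0  1  0  1  2  3  2  3  4  0  1  0  1  2  3  2  3  4  0  1
G(n+9) = G(n) holds for n = 0,…,5 (a full window of length max(S) = 6), so the sequence is purely periodic with period 9.

9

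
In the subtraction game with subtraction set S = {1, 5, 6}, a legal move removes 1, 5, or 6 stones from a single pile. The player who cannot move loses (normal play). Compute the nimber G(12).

1

G(0) = 0
G(1) = mex{0} = 1
G(2) = mex{1} = 0
G(3) = mex{0} = 1
G(4) = mex{1} = 0
G(5) = mex{0,0} = 1
G(6) = mex{1,1,0} = 2
G(7) = mex{2,0,1} = 3
G(8) = mex{3,1,0} = 2
G(9) = mex{2,0,1} = 3
G(10) = mex{3,1,0} = 2
G(11) = mex{2,2,1} = 0
G(12) = mex{0,3,2} = 1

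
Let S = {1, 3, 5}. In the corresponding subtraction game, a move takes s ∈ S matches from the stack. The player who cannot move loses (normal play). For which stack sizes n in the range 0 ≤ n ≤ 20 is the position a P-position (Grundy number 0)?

0, 2, 4, 6, 8, 10, 12, 14, 16, 18, 20

n :  0  1  2  3  4  5  6  7  8  9 10 11 12 13 14 15 16 17 18 19 20
G :  0  1  0  1  0  1  0  1  0  1  0  1  0  1  0  1  0  1  0  1  0
P-positions are exactly the n with G(n) = 0.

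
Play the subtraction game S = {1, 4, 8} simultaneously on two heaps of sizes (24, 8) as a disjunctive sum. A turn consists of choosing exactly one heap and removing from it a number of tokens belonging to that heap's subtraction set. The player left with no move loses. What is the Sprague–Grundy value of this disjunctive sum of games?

1

All heaps use S = {1, 4, 8}:
G(0) = 0
G(1) = mex{0} = 1
G(2) = mex{1} = 0
G(3) = mex{0} = 1
G(4) = mex{1,0} = 2
G(5) = mex{2,1} = 0
G(6) = mex{0,0} = 1
G(7) = mex{1,1} = 0
G(8) = mex{0,2,0} = 1
G(9) = mex{1,0,1} = 2
G(10) = mex{2,1,0} = 3
G(11) = mex{3,0,1} = 2
G(12) = mex{2,1,2} = 0
G(13) = mex{0,2,0} = 1
G(14) = mex{1,3,1} = 0
G(15) = mex{0,2,0} = 1
G(16) = mex{1,0,1} = 2
G(17) = mex{2,1,2} = 0
G(18) = mex{0,0,3} = 1
G(19) = mex{1,1,2} = 0
G(20) = mex{0,2,0} = 1
G(21) = mex{1,0,1} = 2
G(22) = mex{2,1,0} = 3
G(23) = mex{3,0,1} = 2
G(24) = mex{2,1,2} = 0
Heap A: G(24) = 0.
Heap B: G(8) = 1.
Combined Grundy value = 0 ⊕ 1 = 1.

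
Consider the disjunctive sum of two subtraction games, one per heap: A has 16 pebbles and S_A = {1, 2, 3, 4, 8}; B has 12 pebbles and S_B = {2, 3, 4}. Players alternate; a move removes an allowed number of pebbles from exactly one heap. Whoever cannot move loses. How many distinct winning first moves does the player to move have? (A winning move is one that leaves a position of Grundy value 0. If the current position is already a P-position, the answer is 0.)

3

Heap A, S = {1, 2, 3, 4, 8}:
n :  0  1  2  3  4  5  6  7  8  9 10 11 12 13 14 15 16
G :  0  1  2  3  4  0  1  2  3  4  0  1  2  3  4  0  1
G_A(16) = 1.
Heap B, S = {2, 3, 4}:
n :  0  1  2  3  4  5  6  7  8  9 10 11 12
G :  0  0  1  1  2  2  0  0  1  1  2  2  0
G_B(12) = 0.
Combined Grundy value = 1 ⊕ 0 = 1.
A winning move leaves total XOR = 0, i.e. changes one component's Grundy value g to g ⊕ X where X is the current total.
Heap A: need g' = 1⊕1 = 0. Options: 16−1→G=0, 16−2→G=4, 16−3→G=3, 16−4→G=2, 16−8→G=3. Hits: 1.
Heap B: need g' = 0⊕1 = 1. Options: 12−2→G=2, 12−3→G=1, 12−4→G=1. Hits: 2.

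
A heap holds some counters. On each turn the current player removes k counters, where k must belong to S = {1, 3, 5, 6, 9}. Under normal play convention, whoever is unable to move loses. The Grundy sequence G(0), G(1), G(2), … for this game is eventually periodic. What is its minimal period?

G(0) = 0
G(1) = mex{0} = 1
G(2) = mex{1} = 0
G(3) = mex{0,0} = 1
G(4) = mex{1,1} = 0
G(5) = mex{0,0,0} = 1
G(6) = mex{1,1,1,0} = 2
G(7) = mex{2,0,0,1} = 3
G(8) = mex{3,1,1,0} = 2
G(9) = mex{2,2,0,1,0} = 3
G(10) = mex{3,3,1,0,1} = 2
G(11) = mex{2,2,2,1,0} = 3
G(12) = mex{3,3,3,2,1} = 0
G(13) = mex{0,2,2,3,0} = 1
G(14) = mex{1,3,3,2,1} = 0
G(15) = mex{0,0,2,3,2} = 1
G(16) = mex{1,1,3,2,3} = 0
G(17) = mex{0,0,0,3,2} = 1
G(18) = mex{1,1,1,0,3} = 2
G(19) = mex{2,0,0,1,2} = 3
G(20) = mex{3,1,1,0,3} = 2
G(21) = mex{2,2,0,1,0} = 3
G(22) = mex{3,3,1,0,1} = 2
G(23) = mex{2,2,2,1,0} = 3
G(24) = mex{3,3,3,2,1} = 0
G(25) = mex{0,2,2,3,0} = 1
G(n+12) = G(n) holds for n = 0,…,8 (a full window of length max(S) = 9), so the sequence is purely periodic with period 12.

12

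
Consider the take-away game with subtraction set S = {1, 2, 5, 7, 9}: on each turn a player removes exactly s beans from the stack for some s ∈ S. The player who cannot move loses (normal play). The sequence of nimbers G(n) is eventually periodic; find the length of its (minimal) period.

14

G(0) = 0
G(1) = mex{0} = 1
G(2) = mex{1,0} = 2
G(3) = mex{2,1} = 0
G(4) = mex{0,2} = 1
G(5) = mex{1,0,0} = 2
G(6) = mex{2,1,1} = 0
G(7) = mex{0,2,2,0} = 1
G(8) = mex{1,0,0,1} = 2
G(9) = mex{2,1,1,2,0} = 3
G(10) = mex{3,2,2,0,1} = 4
G(11) = mex{4,3,0,1,2} = 5
G(12) = mex{5,4,1,2,0} = 3
G(13) = mex{3,5,2,0,1} = 4
G(14) = mex{4,3,3,1,2} = 0
G(15) = mex{0,4,4,2,0} = 1
G(16) = mex{1,0,5,3,1} = 2
G(17) = mex{2,1,3,4,2} = 0
G(18) = mex{0,2,4,5,3} = 1
G(19) = mex{1,0,0,3,4} = 2
G(20) = mex{2,1,1,4,5} = 0
G(21) = mex{0,2,2,0,3} = 1
G(22) = mex{1,0,0,1,4} = 2
G(23) = mex{2,1,1,2,0} = 3
G(24) = mex{3,2,2,0,1} = 4
G(25) = mex{4,3,0,1,2} = 5
G(26) = mex{5,4,1,2,0} = 3
G(27) = mex{3,5,2,0,1} = 4
G(28) = mex{4,3,3,1,2} = 0
G(29) = mex{0,4,4,2,0} = 1
G(n+14) = G(n) holds for n = 0,…,8 (a full window of length max(S) = 9), so the sequence is purely periodic with period 14.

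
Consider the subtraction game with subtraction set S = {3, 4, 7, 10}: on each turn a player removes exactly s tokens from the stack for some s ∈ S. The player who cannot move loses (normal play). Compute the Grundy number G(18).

1

G(0) = 0
G(1) = mex{} = 0
G(2) = mex{} = 0
G(3) = mex{0} = 1
G(4) = mex{0,0} = 1
G(5) = mex{0,0} = 1
G(6) = mex{1,0} = 2
G(7) = mex{1,1,0} = 2
G(8) = mex{1,1,0} = 2
G(9) = mex{2,1,0} = 3
G(10) = mex{2,2,1,0} = 3
G(11) = mex{2,2,1,0} = 3
G(12) = mex{3,2,1,0} = 4
G(13) = mex{3,3,2,1} = 0
G(14) = mex{3,3,2,1} = 0
G(15) = mex{4,3,2,1} = 0
G(16) = mex{0,4,3,2} = 1
G(17) = mex{0,0,3,2} = 1
G(18) = mex{0,0,3,2} = 1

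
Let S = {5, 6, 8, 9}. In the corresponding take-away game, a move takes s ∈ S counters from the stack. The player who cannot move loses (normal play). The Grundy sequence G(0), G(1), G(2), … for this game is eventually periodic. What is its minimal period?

14

G(0) = 0
G(1) = mex{} = 0
G(2) = mex{} = 0
G(3) = mex{} = 0
G(4) = mex{} = 0
G(5) = mex{0} = 1
G(6) = mex{0,0} = 1
G(7) = mex{0,0} = 1
G(8) = mex{0,0,0} = 1
G(9) = mex{0,0,0,0} = 1
G(10) = mex{1,0,0,0} = 2
G(11) = mex{1,1,0,0} = 2
G(12) = mex{1,1,0,0} = 2
G(13) = mex{1,1,1,0} = 2
G(14) = mex{1,1,1,1} = 0
G(15) = mex{2,1,1,1} = 0
G(16) = mex{2,2,1,1} = 0
G(17) = mex{2,2,1,1} = 0
G(18) = mex{2,2,2,1} = 0
G(19) = mex{0,2,2,2} = 1
G(20) = mex{0,0,2,2} = 1
G(21) = mex{0,0,2,2} = 1
G(22) = mex{0,0,0,2} = 1
G(23) = mex{0,0,0,0} = 1
G(24) = mex{1,0,0,0} = 2
G(25) = mex{1,1,0,0} = 2
G(26) = mex{1,1,0,0} = 2
G(27) = mex{1,1,1,0} = 2
G(28) = mex{1,1,1,1} = 0
G(29) = mex{2,1,1,1} = 0
G(n+14) = G(n) holds for n = 0,…,8 (a full window of length max(S) = 9), so the sequence is purely periodic with period 14.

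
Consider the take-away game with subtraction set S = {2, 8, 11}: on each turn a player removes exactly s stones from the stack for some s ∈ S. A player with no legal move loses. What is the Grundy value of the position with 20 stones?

n :  0  1  2  3  4  5  6  7  8  9 10 11 12 13 14 15 16 17 18 19 20
G :  0  0  1  1  0  0  1  1  2  2  0  3  1  2  0  3  1  0  2  1  0

0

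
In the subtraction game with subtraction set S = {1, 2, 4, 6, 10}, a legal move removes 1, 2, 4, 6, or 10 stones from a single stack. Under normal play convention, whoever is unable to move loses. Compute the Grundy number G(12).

n :  0  1  2  3  4  5  6  7  8  9 10 11 12
G :  0  1  2  0  1  2  3  4  0  1  2  0  1

1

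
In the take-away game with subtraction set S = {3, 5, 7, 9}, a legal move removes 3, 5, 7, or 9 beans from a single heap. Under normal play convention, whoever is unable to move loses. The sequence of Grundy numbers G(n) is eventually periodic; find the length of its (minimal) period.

12

n :  0  1  2  3  4  5  6  7  8  9 10 11 12 13 14 15 16 17 18 19 20 21 22 23 24 25
G :  0  0  0  1  1  1  2  2  2  3  3  3  0  0  0  1  1  1  2  2  2  3  3  3  0  0
G(n+12) = G(n) holds for n = 0,…,8 (a full window of length max(S) = 9), so the sequence is purely periodic with period 12.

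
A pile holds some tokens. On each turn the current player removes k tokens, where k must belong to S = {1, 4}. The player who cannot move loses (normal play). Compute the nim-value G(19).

2

n :  0  1  2  3  4  5  6  7  8  9 10 11 12 13 14 15 16 17 18 19
G :  0  1  0  1  2  0  1  0  1  2  0  1  0  1  2  0  1  0  1  2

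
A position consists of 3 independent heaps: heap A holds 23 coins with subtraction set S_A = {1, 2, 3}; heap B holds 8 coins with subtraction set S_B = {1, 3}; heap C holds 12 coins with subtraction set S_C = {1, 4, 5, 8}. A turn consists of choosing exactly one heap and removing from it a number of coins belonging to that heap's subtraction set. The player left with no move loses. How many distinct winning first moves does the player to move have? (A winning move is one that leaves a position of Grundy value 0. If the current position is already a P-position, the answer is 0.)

2

Heap A, S = {1, 2, 3}:
n :  0  1  2  3  4  5  6  7  8  9 10 11 12 13 14 15 16 17 18 19 20 21 22 23
G :  0  1  2  3  0  1  2  3  0  1  2  3  0  1  2  3  0  1  2  3  0  1  2  3
G_A(23) = 3.
Heap B, S = {1, 3}:
n : 0 1 2 3 4 5 6 7 8
G : 0 1 0 1 0 1 0 1 0
G_B(8) = 0.
Heap C, S = {1, 4, 5, 8}:
n :  0  1  2  3  4  5  6  7  8  9 10 11 12
G :  0  1  0  1  2  3  2  3  4  0  1  0  1
G_C(12) = 1.
Combined Grundy value = 3 ⊕ 0 ⊕ 1 = 2.
A winning move leaves total XOR = 0, i.e. changes one component's Grundy value g to g ⊕ X where X is the current total.
Heap A: need g' = 3⊕2 = 1. Options: 23−1→G=2, 23−2→G=1, 23−3→G=0. Hits: 1.
Heap B: need g' = 0⊕2 = 2. Options: 8−1→G=1, 8−3→G=1. Hits: 0.
Heap C: need g' = 1⊕2 = 3. Options: 12−1→G=0, 12−4→G=4, 12−5→G=3, 12−8→G=2. Hits: 1.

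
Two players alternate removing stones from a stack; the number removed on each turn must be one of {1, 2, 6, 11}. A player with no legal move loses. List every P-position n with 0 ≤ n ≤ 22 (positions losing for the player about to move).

G(0) = 0
G(1) = mex{0} = 1
G(2) = mex{1,0} = 2
G(3) = mex{2,1} = 0
G(4) = mex{0,2} = 1
G(5) = mex{1,0} = 2
G(6) = mex{2,1,0} = 3
G(7) = mex{3,2,1} = 0
G(8) = mex{0,3,2} = 1
G(9) = mex{1,0,0} = 2
G(10) = mex{2,1,1} = 0
G(11) = mex{0,2,2,0} = 1
G(12) = mex{1,0,3,1} = 2
G(13) = mex{2,1,0,2} = 3
G(14) = mex{3,2,1,0} = 4
G(15) = mex{4,3,2,1} = 0
G(16) = mex{0,4,0,2} = 1
G(17) = mex{1,0,1,3} = 2
G(18) = mex{2,1,2,0} = 3
G(19) = mex{3,2,3,1} = 0
G(20) = mex{0,3,4,2} = 1
G(21) = mex{1,0,0,0} = 2
G(22) = mex{2,1,1,1} = 0
P-positions are exactly the n with G(n) = 0.

0, 3, 7, 10, 15, 19, 22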